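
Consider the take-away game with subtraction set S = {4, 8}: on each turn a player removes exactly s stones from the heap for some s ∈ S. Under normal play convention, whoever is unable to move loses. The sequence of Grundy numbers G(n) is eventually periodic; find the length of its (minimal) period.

12

n :  0  1  2  3  4  5  6  7  8  9 10 11 12 13 14 15 16 17 18 19 20 21 22 23 24 25
G :  0  0  0  0  1  1  1  1  2  2  2  2  0  0  0  0  1  1  1  1  2  2  2  2  0  0
G(n+12) = G(n) holds for n = 0,…,7 (a full window of length max(S) = 8), so the sequence is purely periodic with period 12.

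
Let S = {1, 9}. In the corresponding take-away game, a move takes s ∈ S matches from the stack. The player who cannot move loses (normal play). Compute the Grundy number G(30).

0

n :  0  1  2  3  4  5  6  7  8  9 10 11 12 13 14 15 16 17 18 19 20 21 22 23 24 25 26 27 28 29 30
G :  0  1  0  1  0  1  0  1  0  1  0  1  0  1  0  1  0  1  0  1  0  1  0  1  0  1  0  1  0  1  0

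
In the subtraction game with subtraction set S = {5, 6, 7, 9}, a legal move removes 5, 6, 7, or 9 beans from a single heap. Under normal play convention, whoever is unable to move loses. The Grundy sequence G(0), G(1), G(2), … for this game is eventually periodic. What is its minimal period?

14

G(0) = 0
G(1) = mex{} = 0
G(2) = mex{} = 0
G(3) = mex{} = 0
G(4) = mex{} = 0
G(5) = mex{0} = 1
G(6) = mex{0,0} = 1
G(7) = mex{0,0,0} = 1
G(8) = mex{0,0,0} = 1
G(9) = mex{0,0,0,0} = 1
G(10) = mex{1,0,0,0} = 2
G(11) = mex{1,1,0,0} = 2
G(12) = mex{1,1,1,0} = 2
G(13) = mex{1,1,1,0} = 2
G(14) = mex{1,1,1,1} = 0
G(15) = mex{2,1,1,1} = 0
G(16) = mex{2,2,1,1} = 0
G(17) = mex{2,2,2,1} = 0
G(18) = mex{2,2,2,1} = 0
G(19) = mex{0,2,2,2} = 1
G(20) = mex{0,0,2,2} = 1
G(21) = mex{0,0,0,2} = 1
G(22) = mex{0,0,0,2} = 1
G(23) = mex{0,0,0,0} = 1
G(24) = mex{1,0,0,0} = 2
G(25) = mex{1,1,0,0} = 2
G(26) = mex{1,1,1,0} = 2
G(27) = mex{1,1,1,0} = 2
G(28) = mex{1,1,1,1} = 0
G(29) = mex{2,1,1,1} = 0
G(n+14) = G(n) holds for n = 0,…,8 (a full window of length max(S) = 9), so the sequence is purely periodic with period 14.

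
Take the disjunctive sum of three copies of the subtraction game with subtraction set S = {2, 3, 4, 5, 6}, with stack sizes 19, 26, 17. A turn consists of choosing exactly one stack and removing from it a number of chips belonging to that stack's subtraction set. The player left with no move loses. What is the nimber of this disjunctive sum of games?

0

All stacks use S = {2, 3, 4, 5, 6}:
G(0) = 0
G(1) = mex{} = 0
G(2) = mex{0} = 1
G(3) = mex{0,0} = 1
G(4) = mex{1,0,0} = 2
G(5) = mex{1,1,0,0} = 2
G(6) = mex{2,1,1,0,0} = 3
G(7) = mex{2,2,1,1,0} = 3
G(8) = mex{3,2,2,1,1} = 0
G(9) = mex{3,3,2,2,1} = 0
G(10) = mex{0,3,3,2,2} = 1
G(11) = mex{0,0,3,3,2} = 1
G(12) = mex{1,0,0,3,3} = 2
G(13) = mex{1,1,0,0,3} = 2
G(14) = mex{2,1,1,0,0} = 3
G(15) = mex{2,2,1,1,0} = 3
G(16) = mex{3,2,2,1,1} = 0
G(17) = mex{3,3,2,2,1} = 0
G(18) = mex{0,3,3,2,2} = 1
G(19) = mex{0,0,3,3,2} = 1
G(20) = mex{1,0,0,3,3} = 2
G(21) = mex{1,1,0,0,3} = 2
G(22) = mex{2,1,1,0,0} = 3
G(23) = mex{2,2,1,1,0} = 3
G(24) = mex{3,2,2,1,1} = 0
G(25) = mex{3,3,2,2,1} = 0
G(26) = mex{0,3,3,2,2} = 1
Stack A: G(19) = 1.
Stack B: G(26) = 1.
Stack C: G(17) = 0.
Combined Grundy value = 1 ⊕ 1 ⊕ 0 = 0.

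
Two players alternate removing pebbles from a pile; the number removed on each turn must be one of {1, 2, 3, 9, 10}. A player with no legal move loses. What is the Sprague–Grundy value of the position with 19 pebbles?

n :  0  1  2  3  4  5  6  7  8  9 10 11 12 13 14 15 16 17 18 19
G :  0  1  2  3  0  1  2  3  0  1  2  3  0  1  2  3  0  1  2  3

3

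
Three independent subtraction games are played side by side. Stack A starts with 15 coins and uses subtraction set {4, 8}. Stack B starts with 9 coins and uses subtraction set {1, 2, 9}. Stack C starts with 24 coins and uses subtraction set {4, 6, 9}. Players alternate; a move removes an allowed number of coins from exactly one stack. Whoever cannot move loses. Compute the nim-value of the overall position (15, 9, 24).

Stack A, S = {4, 8}:
G(0) = 0
G(1) = mex{} = 0
G(2) = mex{} = 0
G(3) = mex{} = 0
G(4) = mex{0} = 1
G(5) = mex{0} = 1
G(6) = mex{0} = 1
G(7) = mex{0} = 1
G(8) = mex{1,0} = 2
G(9) = mex{1,0} = 2
G(10) = mex{1,0} = 2
G(11) = mex{1,0} = 2
G(12) = mex{2,1} = 0
G(13) = mex{2,1} = 0
G(14) = mex{2,1} = 0
G(15) = mex{2,1} = 0
G_A(15) = 0.
Stack B, S = {1, 2, 9}:
n : 0 1 2 3 4 5 6 7 8 9
G : 0 1 2 0 1 2 0 1 2 3
G_B(9) = 3.
Stack C, S = {4, 6, 9}:
G(0) = 0
G(1) = mex{} = 0
G(2) = mex{} = 0
G(3) = mex{} = 0
G(4) = mex{0} = 1
G(5) = mex{0} = 1
G(6) = mex{0,0} = 1
G(7) = mex{0,0} = 1
G(8) = mex{1,0} = 2
G(9) = mex{1,0,0} = 2
G(10) = mex{1,1,0} = 2
G(11) = mex{1,1,0} = 2
G(12) = mex{2,1,0} = 3
G(13) = mex{2,1,1} = 0
G(14) = mex{2,2,1} = 0
G(15) = mex{2,2,1} = 0
G(16) = mex{3,2,1} = 0
G(17) = mex{0,2,2} = 1
G(18) = mex{0,3,2} = 1
G(19) = mex{0,0,2} = 1
G(20) = mex{0,0,2} = 1
G(21) = mex{1,0,3} = 2
G(22) = mex{1,0,0} = 2
G(23) = mex{1,1,0} = 2
G(24) = mex{1,1,0} = 2
G_C(24) = 2.
Combined Grundy value = 0 ⊕ 3 ⊕ 2 = 1.

1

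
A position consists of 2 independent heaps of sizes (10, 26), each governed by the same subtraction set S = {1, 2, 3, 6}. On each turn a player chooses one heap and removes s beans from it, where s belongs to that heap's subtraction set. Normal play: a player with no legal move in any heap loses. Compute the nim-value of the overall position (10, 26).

All heaps use S = {1, 2, 3, 6}:
G(0) = 0
G(1) = mex{0} = 1
G(2) = mex{1,0} = 2
G(3) = mex{2,1,0} = 3
G(4) = mex{3,2,1} = 0
G(5) = mex{0,3,2} = 1
G(6) = mex{1,0,3,0} = 2
G(7) = mex{2,1,0,1} = 3
G(8) = mex{3,2,1,2} = 0
G(9) = mex{0,3,2,3} = 1
G(10) = mex{1,0,3,0} = 2
G(11) = mex{2,1,0,1} = 3
G(12) = mex{3,2,1,2} = 0
G(13) = mex{0,3,2,3} = 1
G(14) = mex{1,0,3,0} = 2
G(15) = mex{2,1,0,1} = 3
G(16) = mex{3,2,1,2} = 0
G(17) = mex{0,3,2,3} = 1
G(18) = mex{1,0,3,0} = 2
G(19) = mex{2,1,0,1} = 3
G(20) = mex{3,2,1,2} = 0
G(21) = mex{0,3,2,3} = 1
G(22) = mex{1,0,3,0} = 2
G(23) = mex{2,1,0,1} = 3
G(24) = mex{3,2,1,2} = 0
G(25) = mex{0,3,2,3} = 1
G(26) = mex{1,0,3,0} = 2
Heap A: G(10) = 2.
Heap B: G(26) = 2.
Combined Grundy value = 2 ⊕ 2 = 0.

0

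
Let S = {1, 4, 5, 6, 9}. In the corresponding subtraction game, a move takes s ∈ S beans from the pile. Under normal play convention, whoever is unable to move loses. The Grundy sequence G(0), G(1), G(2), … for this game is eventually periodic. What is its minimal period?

n :  0  1  2  3  4  5  6  7  8  9 10 11 12 13 14 15 16 17 18 19 20 21
G :  0  1  0  1  2  3  2  3  4  5  0  1  0  1  2  3  2  3  4  5  0  1
G(n+10) = G(n) holds for n = 0,…,8 (a full window of length max(S) = 9), so the sequence is purely periodic with period 10.

10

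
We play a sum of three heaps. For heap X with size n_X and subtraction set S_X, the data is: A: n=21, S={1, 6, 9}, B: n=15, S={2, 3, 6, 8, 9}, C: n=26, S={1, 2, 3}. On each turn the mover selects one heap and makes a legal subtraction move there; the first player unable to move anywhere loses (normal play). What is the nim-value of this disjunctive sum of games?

5

Heap A, S = {1, 6, 9}:
n :  0  1  2  3  4  5  6  7  8  9 10 11 12 13 14 15 16 17 18 19 20 21
G :  0  1  0  1  0  1  2  0  1  2  3  2  0  1  0  1  2  0  1  0  1  2
G_A(21) = 2.
Heap B, S = {2, 3, 6, 8, 9}:
G(0) = 0
G(1) = mex{} = 0
G(2) = mex{0} = 1
G(3) = mex{0,0} = 1
G(4) = mex{1,0} = 2
G(5) = mex{1,1} = 0
G(6) = mex{2,1,0} = 3
G(7) = mex{0,2,0} = 1
G(8) = mex{3,0,1,0} = 2
G(9) = mex{1,3,1,0,0} = 2
G(10) = mex{2,1,2,1,0} = 3
G(11) = mex{2,2,0,1,1} = 3
G(12) = mex{3,2,3,2,1} = 0
G(13) = mex{3,3,1,0,2} = 4
G(14) = mex{0,3,2,3,0} = 1
G(15) = mex{4,0,2,1,3} = 5
G_B(15) = 5.
Heap C, S = {1, 2, 3}:
G(0) = 0
G(1) = mex{0} = 1
G(2) = mex{1,0} = 2
G(3) = mex{2,1,0} = 3
G(4) = mex{3,2,1} = 0
G(5) = mex{0,3,2} = 1
G(6) = mex{1,0,3} = 2
G(7) = mex{2,1,0} = 3
G(8) = mex{3,2,1} = 0
G(9) = mex{0,3,2} = 1
G(10) = mex{1,0,3} = 2
G(11) = mex{2,1,0} = 3
G(12) = mex{3,2,1} = 0
G(13) = mex{0,3,2} = 1
G(14) = mex{1,0,3} = 2
G(15) = mex{2,1,0} = 3
G(16) = mex{3,2,1} = 0
G(17) = mex{0,3,2} = 1
G(18) = mex{1,0,3} = 2
G(19) = mex{2,1,0} = 3
G(20) = mex{3,2,1} = 0
G(21) = mex{0,3,2} = 1
G(22) = mex{1,0,3} = 2
G(23) = mex{2,1,0} = 3
G(24) = mex{3,2,1} = 0
G(25) = mex{0,3,2} = 1
G(26) = mex{1,0,3} = 2
G_C(26) = 2.
Combined Grundy value = 2 ⊕ 5 ⊕ 2 = 5.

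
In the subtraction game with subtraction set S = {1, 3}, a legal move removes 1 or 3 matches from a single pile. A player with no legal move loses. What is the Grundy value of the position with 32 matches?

0

G(0) = 0
G(1) = mex{0} = 1
G(2) = mex{1} = 0
G(3) = mex{0,0} = 1
G(4) = mex{1,1} = 0
G(5) = mex{0,0} = 1
G(6) = mex{1,1} = 0
G(7) = mex{0,0} = 1
G(8) = mex{1,1} = 0
G(9) = mex{0,0} = 1
G(10) = mex{1,1} = 0
G(11) = mex{0,0} = 1
G(12) = mex{1,1} = 0
G(13) = mex{0,0} = 1
G(14) = mex{1,1} = 0
G(15) = mex{0,0} = 1
G(16) = mex{1,1} = 0
G(17) = mex{0,0} = 1
G(18) = mex{1,1} = 0
G(19) = mex{0,0} = 1
G(20) = mex{1,1} = 0
G(21) = mex{0,0} = 1
G(22) = mex{1,1} = 0
G(23) = mex{0,0} = 1
G(24) = mex{1,1} = 0
G(25) = mex{0,0} = 1
G(26) = mex{1,1} = 0
G(27) = mex{0,0} = 1
G(28) = mex{1,1} = 0
G(29) = mex{0,0} = 1
G(30) = mex{1,1} = 0
G(31) = mex{0,0} = 1
G(32) = mex{1,1} = 0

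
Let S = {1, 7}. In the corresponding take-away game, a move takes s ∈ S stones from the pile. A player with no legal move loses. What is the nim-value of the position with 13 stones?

1

G(0) = 0
G(1) = mex{0} = 1
G(2) = mex{1} = 0
G(3) = mex{0} = 1
G(4) = mex{1} = 0
G(5) = mex{0} = 1
G(6) = mex{1} = 0
G(7) = mex{0,0} = 1
G(8) = mex{1,1} = 0
G(9) = mex{0,0} = 1
G(10) = mex{1,1} = 0
G(11) = mex{0,0} = 1
G(12) = mex{1,1} = 0
G(13) = mex{0,0} = 1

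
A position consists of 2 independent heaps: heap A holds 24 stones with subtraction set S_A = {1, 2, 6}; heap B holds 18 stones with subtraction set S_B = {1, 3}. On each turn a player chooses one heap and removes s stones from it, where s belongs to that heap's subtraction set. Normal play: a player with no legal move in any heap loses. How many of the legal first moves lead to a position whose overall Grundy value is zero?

0

Heap A, S = {1, 2, 6}:
G(0) = 0
G(1) = mex{0} = 1
G(2) = mex{1,0} = 2
G(3) = mex{2,1} = 0
G(4) = mex{0,2} = 1
G(5) = mex{1,0} = 2
G(6) = mex{2,1,0} = 3
G(7) = mex{3,2,1} = 0
G(8) = mex{0,3,2} = 1
G(9) = mex{1,0,0} = 2
G(10) = mex{2,1,1} = 0
G(11) = mex{0,2,2} = 1
G(12) = mex{1,0,3} = 2
G(13) = mex{2,1,0} = 3
G(14) = mex{3,2,1} = 0
G(15) = mex{0,3,2} = 1
G(16) = mex{1,0,0} = 2
G(17) = mex{2,1,1} = 0
G(18) = mex{0,2,2} = 1
G(19) = mex{1,0,3} = 2
G(20) = mex{2,1,0} = 3
G(21) = mex{3,2,1} = 0
G(22) = mex{0,3,2} = 1
G(23) = mex{1,0,0} = 2
G(24) = mex{2,1,1} = 0
G_A(24) = 0.
Heap B, S = {1, 3}:
n :  0  1  2  3  4  5  6  7  8  9 10 11 12 13 14 15 16 17 18
G :  0  1  0  1  0  1  0  1  0  1  0  1  0  1  0  1  0  1  0
G_B(18) = 0.
Combined Grundy value = 0 ⊕ 0 = 0.
A winning move leaves total XOR = 0, i.e. changes one component's Grundy value g to g ⊕ X where X is the current total.
Heap A: target g' = 0⊕0 = 0, but every legal move changes the Grundy value (mex property), so 0 moves.
Heap B: target g' = 0⊕0 = 0, but every legal move changes the Grundy value (mex property), so 0 moves.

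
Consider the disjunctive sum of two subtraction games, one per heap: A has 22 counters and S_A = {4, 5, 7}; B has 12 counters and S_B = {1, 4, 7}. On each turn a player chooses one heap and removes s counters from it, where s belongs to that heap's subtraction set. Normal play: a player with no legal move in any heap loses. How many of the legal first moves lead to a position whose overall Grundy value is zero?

2

Heap A, S = {4, 5, 7}:
n :  0  1  2  3  4  5  6  7  8  9 10 11 12 13 14 15 16 17 18 19 20 21 22
G :  0  0  0  0  1  1  1  1  2  2  2  0  0  0  0  1  1  1  1  2  2  2  0
G_A(22) = 0.
Heap B, S = {1, 4, 7}:
n :  0  1  2  3  4  5  6  7  8  9 10 11 12
G :  0  1  0  1  2  0  1  2  0  1  0  1  2
G_B(12) = 2.
Combined Grundy value = 0 ⊕ 2 = 2.
A winning move leaves total XOR = 0, i.e. changes one component's Grundy value g to g ⊕ X where X is the current total.
Heap A: need g' = 0⊕2 = 2. Options: 22−4→G=1, 22−5→G=1, 22−7→G=1. Hits: 0.
Heap B: need g' = 2⊕2 = 0. Options: 12−1→G=1, 12−4→G=0, 12−7→G=0. Hits: 2.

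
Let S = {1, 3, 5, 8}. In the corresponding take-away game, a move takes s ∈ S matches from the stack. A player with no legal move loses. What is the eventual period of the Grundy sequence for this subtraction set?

n :  0  1  2  3  4  5  6  7  8  9 10 11 12 13 14 15 16 17 18 19 20 21 22 23 24 25 26 27
G :  0  1  0  1  0  1  0  1  2  3  2  3  2  0  1  0  1  0  1  0  1  2  3  2  3  2  0  1
G(n+13) = G(n) holds for n = 0,…,7 (a full window of length max(S) = 8), so the sequence is purely periodic with period 13.

13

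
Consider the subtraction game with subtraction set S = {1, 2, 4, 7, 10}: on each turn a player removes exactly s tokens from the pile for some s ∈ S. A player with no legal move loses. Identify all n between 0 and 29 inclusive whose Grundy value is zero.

0, 3, 6, 9, 12, 15, 18, 21, 24, 27

G(0) = 0
G(1) = mex{0} = 1
G(2) = mex{1,0} = 2
G(3) = mex{2,1} = 0
G(4) = mex{0,2,0} = 1
G(5) = mex{1,0,1} = 2
G(6) = mex{2,1,2} = 0
G(7) = mex{0,2,0,0} = 1
G(8) = mex{1,0,1,1} = 2
G(9) = mex{2,1,2,2} = 0
G(10) = mex{0,2,0,0,0} = 1
G(11) = mex{1,0,1,1,1} = 2
G(12) = mex{2,1,2,2,2} = 0
G(13) = mex{0,2,0,0,0} = 1
G(14) = mex{1,0,1,1,1} = 2
G(15) = mex{2,1,2,2,2} = 0
G(16) = mex{0,2,0,0,0} = 1
G(17) = mex{1,0,1,1,1} = 2
G(18) = mex{2,1,2,2,2} = 0
G(19) = mex{0,2,0,0,0} = 1
G(20) = mex{1,0,1,1,1} = 2
G(21) = mex{2,1,2,2,2} = 0
G(22) = mex{0,2,0,0,0} = 1
G(23) = mex{1,0,1,1,1} = 2
G(24) = mex{2,1,2,2,2} = 0
G(25) = mex{0,2,0,0,0} = 1
G(26) = mex{1,0,1,1,1} = 2
G(27) = mex{2,1,2,2,2} = 0
G(28) = mex{0,2,0,0,0} = 1
G(29) = mex{1,0,1,1,1} = 2
P-positions are exactly the n with G(n) = 0.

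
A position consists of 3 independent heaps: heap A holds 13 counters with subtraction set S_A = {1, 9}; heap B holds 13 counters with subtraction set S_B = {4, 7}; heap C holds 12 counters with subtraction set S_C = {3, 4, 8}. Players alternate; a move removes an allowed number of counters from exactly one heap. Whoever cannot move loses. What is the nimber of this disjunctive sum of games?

Heap A, S = {1, 9}:
G(0) = 0
G(1) = mex{0} = 1
G(2) = mex{1} = 0
G(3) = mex{0} = 1
G(4) = mex{1} = 0
G(5) = mex{0} = 1
G(6) = mex{1} = 0
G(7) = mex{0} = 1
G(8) = mex{1} = 0
G(9) = mex{0,0} = 1
G(10) = mex{1,1} = 0
G(11) = mex{0,0} = 1
G(12) = mex{1,1} = 0
G(13) = mex{0,0} = 1
G_A(13) = 1.
Heap B, S = {4, 7}:
n :  0  1  2  3  4  5  6  7  8  9 10 11 12 13
G :  0  0  0  0  1  1  1  1  2  2  2  0  0  0
G_B(13) = 0.
Heap C, S = {3, 4, 8}:
G(0) = 0
G(1) = mex{} = 0
G(2) = mex{} = 0
G(3) = mex{0} = 1
G(4) = mex{0,0} = 1
G(5) = mex{0,0} = 1
G(6) = mex{1,0} = 2
G(7) = mex{1,1} = 0
G(8) = mex{1,1,0} = 2
G(9) = mex{2,1,0} = 3
G(10) = mex{0,2,0} = 1
G(11) = mex{2,0,1} = 3
G(12) = mex{3,2,1} = 0
G_C(12) = 0.
Combined Grundy value = 1 ⊕ 0 ⊕ 0 = 1.

1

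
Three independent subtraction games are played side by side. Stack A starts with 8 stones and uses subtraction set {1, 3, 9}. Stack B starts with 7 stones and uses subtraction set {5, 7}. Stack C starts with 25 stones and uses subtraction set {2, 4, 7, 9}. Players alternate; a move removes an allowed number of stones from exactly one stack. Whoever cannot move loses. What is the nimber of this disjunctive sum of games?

0

Stack A, S = {1, 3, 9}:
n : 0 1 2 3 4 5 6 7 8
G : 0 1 0 1 0 1 0 1 0
G_A(8) = 0.
Stack B, S = {5, 7}:
n : 0 1 2 3 4 5 6 7
G : 0 0 0 0 0 1 1 1
G_B(7) = 1.
Stack C, S = {2, 4, 7, 9}:
G(0) = 0
G(1) = mex{} = 0
G(2) = mex{0} = 1
G(3) = mex{0} = 1
G(4) = mex{1,0} = 2
G(5) = mex{1,0} = 2
G(6) = mex{2,1} = 0
G(7) = mex{2,1,0} = 3
G(8) = mex{0,2,0} = 1
G(9) = mex{3,2,1,0} = 4
G(10) = mex{1,0,1,0} = 2
G(11) = mex{4,3,2,1} = 0
G(12) = mex{2,1,2,1} = 0
G(13) = mex{0,4,0,2} = 1
G(14) = mex{0,2,3,2} = 1
G(15) = mex{1,0,1,0} = 2
G(16) = mex{1,0,4,3} = 2
G(17) = mex{2,1,2,1} = 0
G(18) = mex{2,1,0,4} = 3
G(19) = mex{0,2,0,2} = 1
G(20) = mex{3,2,1,0} = 4
G(21) = mex{1,0,1,0} = 2
G(22) = mex{4,3,2,1} = 0
G(23) = mex{2,1,2,1} = 0
G(24) = mex{0,4,0,2} = 1
G(25) = mex{0,2,3,2} = 1
G_C(25) = 1.
Combined Grundy value = 0 ⊕ 1 ⊕ 1 = 0.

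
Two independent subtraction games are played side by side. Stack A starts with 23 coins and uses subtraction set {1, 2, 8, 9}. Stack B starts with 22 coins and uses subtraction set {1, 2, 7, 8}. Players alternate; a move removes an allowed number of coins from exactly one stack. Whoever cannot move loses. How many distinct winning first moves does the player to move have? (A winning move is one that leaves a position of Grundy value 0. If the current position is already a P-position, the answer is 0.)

Stack A, S = {1, 2, 8, 9}:
n :  0  1  2  3  4  5  6  7  8  9 10 11 12 13 14 15 16 17 18 19 20 21 22 23
G :  0  1  2  0  1  2  0  1  2  3  0  1  2  0  1  2  0  1  2  3  0  1  2  0
G_A(23) = 0.
Stack B, S = {1, 2, 7, 8}:
G(0) = 0
G(1) = mex{0} = 1
G(2) = mex{1,0} = 2
G(3) = mex{2,1} = 0
G(4) = mex{0,2} = 1
G(5) = mex{1,0} = 2
G(6) = mex{2,1} = 0
G(7) = mex{0,2,0} = 1
G(8) = mex{1,0,1,0} = 2
G(9) = mex{2,1,2,1} = 0
G(10) = mex{0,2,0,2} = 1
G(11) = mex{1,0,1,0} = 2
G(12) = mex{2,1,2,1} = 0
G(13) = mex{0,2,0,2} = 1
G(14) = mex{1,0,1,0} = 2
G(15) = mex{2,1,2,1} = 0
G(16) = mex{0,2,0,2} = 1
G(17) = mex{1,0,1,0} = 2
G(18) = mex{2,1,2,1} = 0
G(19) = mex{0,2,0,2} = 1
G(20) = mex{1,0,1,0} = 2
G(21) = mex{2,1,2,1} = 0
G(22) = mex{0,2,0,2} = 1
G_B(22) = 1.
Combined Grundy value = 0 ⊕ 1 = 1.
A winning move leaves total XOR = 0, i.e. changes one component's Grundy value g to g ⊕ X where X is the current total.
Stack A: need g' = 0⊕1 = 1. Options: 23−1→G=2, 23−2→G=1, 23−8→G=2, 23−9→G=1. Hits: 2.
Stack B: need g' = 1⊕1 = 0. Options: 22−1→G=0, 22−2→G=2, 22−7→G=0, 22−8→G=2. Hits: 2.

4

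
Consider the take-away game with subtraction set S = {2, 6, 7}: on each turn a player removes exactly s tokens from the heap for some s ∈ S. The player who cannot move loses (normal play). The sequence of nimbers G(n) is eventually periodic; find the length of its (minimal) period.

13

G(0) = 0
G(1) = mex{} = 0
G(2) = mex{0} = 1
G(3) = mex{0} = 1
G(4) = mex{1} = 0
G(5) = mex{1} = 0
G(6) = mex{0,0} = 1
G(7) = mex{0,0,0} = 1
G(8) = mex{1,1,0} = 2
G(9) = mex{1,1,1} = 0
G(10) = mex{2,0,1} = 3
G(11) = mex{0,0,0} = 1
G(12) = mex{3,1,0} = 2
G(13) = mex{1,1,1} = 0
G(14) = mex{2,2,1} = 0
G(15) = mex{0,0,2} = 1
G(16) = mex{0,3,0} = 1
G(17) = mex{1,1,3} = 0
G(18) = mex{1,2,1} = 0
G(19) = mex{0,0,2} = 1
G(20) = mex{0,0,0} = 1
G(21) = mex{1,1,0} = 2
G(22) = mex{1,1,1} = 0
G(23) = mex{2,0,1} = 3
G(24) = mex{0,0,0} = 1
G(25) = mex{3,1,0} = 2
G(26) = mex{1,1,1} = 0
G(27) = mex{2,2,1} = 0
G(n+13) = G(n) holds for n = 0,…,6 (a full window of length max(S) = 7), so the sequence is purely periodic with period 13.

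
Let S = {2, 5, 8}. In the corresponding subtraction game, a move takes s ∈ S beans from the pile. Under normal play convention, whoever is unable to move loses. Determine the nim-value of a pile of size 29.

1

G(0) = 0
G(1) = mex{} = 0
G(2) = mex{0} = 1
G(3) = mex{0} = 1
G(4) = mex{1} = 0
G(5) = mex{1,0} = 2
G(6) = mex{0,0} = 1
G(7) = mex{2,1} = 0
G(8) = mex{1,1,0} = 2
G(9) = mex{0,0,0} = 1
G(10) = mex{2,2,1} = 0
G(11) = mex{1,1,1} = 0
G(12) = mex{0,0,0} = 1
G(13) = mex{0,2,2} = 1
G(14) = mex{1,1,1} = 0
G(15) = mex{1,0,0} = 2
G(16) = mex{0,0,2} = 1
G(17) = mex{2,1,1} = 0
G(18) = mex{1,1,0} = 2
G(19) = mex{0,0,0} = 1
G(20) = mex{2,2,1} = 0
G(21) = mex{1,1,1} = 0
G(22) = mex{0,0,0} = 1
G(23) = mex{0,2,2} = 1
G(24) = mex{1,1,1} = 0
G(25) = mex{1,0,0} = 2
G(26) = mex{0,0,2} = 1
G(27) = mex{2,1,1} = 0
G(28) = mex{1,1,0} = 2
G(29) = mex{0,0,0} = 1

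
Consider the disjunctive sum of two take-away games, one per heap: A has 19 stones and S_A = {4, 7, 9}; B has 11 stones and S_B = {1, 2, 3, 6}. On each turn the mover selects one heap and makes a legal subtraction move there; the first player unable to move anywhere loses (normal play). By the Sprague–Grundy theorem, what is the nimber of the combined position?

2

Heap A, S = {4, 7, 9}:
G(0) = 0
G(1) = mex{} = 0
G(2) = mex{} = 0
G(3) = mex{} = 0
G(4) = mex{0} = 1
G(5) = mex{0} = 1
G(6) = mex{0} = 1
G(7) = mex{0,0} = 1
G(8) = mex{1,0} = 2
G(9) = mex{1,0,0} = 2
G(10) = mex{1,0,0} = 2
G(11) = mex{1,1,0} = 2
G(12) = mex{2,1,0} = 3
G(13) = mex{2,1,1} = 0
G(14) = mex{2,1,1} = 0
G(15) = mex{2,2,1} = 0
G(16) = mex{3,2,1} = 0
G(17) = mex{0,2,2} = 1
G(18) = mex{0,2,2} = 1
G(19) = mex{0,3,2} = 1
G_A(19) = 1.
Heap B, S = {1, 2, 3, 6}:
n :  0  1  2  3  4  5  6  7  8  9 10 11
G :  0  1  2  3  0  1  2  3  0  1  2  3
G_B(11) = 3.
Combined Grundy value = 1 ⊕ 3 = 2.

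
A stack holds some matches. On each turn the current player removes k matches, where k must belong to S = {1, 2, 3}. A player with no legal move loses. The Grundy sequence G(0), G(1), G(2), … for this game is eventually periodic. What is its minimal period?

n :  0  1  2  3  4  5  6  7  8  9 10 11 12 13 14
G :  0  1  2  3  0  1  2  3  0  1  2  3  0  1  2
G(n+4) = G(n) holds for n = 0,…,2 (a full window of length max(S) = 3), so the sequence is purely periodic with period 4.

4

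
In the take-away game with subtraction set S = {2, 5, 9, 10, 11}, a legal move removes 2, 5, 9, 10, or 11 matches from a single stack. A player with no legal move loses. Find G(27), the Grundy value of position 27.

G(0) = 0
G(1) = mex{} = 0
G(2) = mex{0} = 1
G(3) = mex{0} = 1
G(4) = mex{1} = 0
G(5) = mex{1,0} = 2
G(6) = mex{0,0} = 1
G(7) = mex{2,1} = 0
G(8) = mex{1,1} = 0
G(9) = mex{0,0,0} = 1
G(10) = mex{0,2,0,0} = 1
G(11) = mex{1,1,1,0,0} = 2
G(12) = mex{1,0,1,1,0} = 2
G(13) = mex{2,0,0,1,1} = 3
G(14) = mex{2,1,2,0,1} = 3
G(15) = mex{3,1,1,2,0} = 4
G(16) = mex{3,2,0,1,2} = 4
G(17) = mex{4,2,0,0,1} = 3
G(18) = mex{4,3,1,0,0} = 2
G(19) = mex{3,3,1,1,0} = 2
G(20) = mex{2,4,2,1,1} = 0
G(21) = mex{2,4,2,2,1} = 0
G(22) = mex{0,3,3,2,2} = 1
G(23) = mex{0,2,3,3,2} = 1
G(24) = mex{1,2,4,3,3} = 0
G(25) = mex{1,0,4,4,3} = 2
G(26) = mex{0,0,3,4,4} = 1
G(27) = mex{2,1,2,3,4} = 0

0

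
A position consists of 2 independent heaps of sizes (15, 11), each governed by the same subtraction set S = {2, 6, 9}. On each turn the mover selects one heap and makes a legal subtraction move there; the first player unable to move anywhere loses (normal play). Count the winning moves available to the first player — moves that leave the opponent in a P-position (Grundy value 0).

All heaps use S = {2, 6, 9}:
n :  0  1  2  3  4  5  6  7  8  9 10 11 12 13 14 15
G :  0  0  1  1  0  0  1  1  0  2  1  3  0  2  1  0
Heap A: G(15) = 0.
Heap B: G(11) = 3.
Combined Grundy value = 0 ⊕ 3 = 3.
A winning move leaves total XOR = 0, i.e. changes one component's Grundy value g to g ⊕ X where X is the current total.
Heap A: need g' = 0⊕3 = 3. Options: 15−2→G=2, 15−6→G=2, 15−9→G=1. Hits: 0.
Heap B: need g' = 3⊕3 = 0. Options: 11−2→G=2, 11−6→G=0, 11−9→G=1. Hits: 1.

1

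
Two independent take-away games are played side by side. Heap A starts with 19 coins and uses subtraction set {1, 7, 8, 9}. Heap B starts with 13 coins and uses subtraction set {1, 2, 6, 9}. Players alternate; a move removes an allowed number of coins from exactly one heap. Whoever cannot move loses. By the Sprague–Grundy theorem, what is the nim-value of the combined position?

2

Heap A, S = {1, 7, 8, 9}:
n :  0  1  2  3  4  5  6  7  8  9 10 11 12 13 14 15 16 17 18 19
G :  0  1  0  1  0  1  0  1  2  3  2  3  2  3  2  3  0  1  0  1
G_A(19) = 1.
Heap B, S = {1, 2, 6, 9}:
n :  0  1  2  3  4  5  6  7  8  9 10 11 12 13
G :  0  1  2  0  1  2  3  0  1  2  0  1  2  3
G_B(13) = 3.
Combined Grundy value = 1 ⊕ 3 = 2.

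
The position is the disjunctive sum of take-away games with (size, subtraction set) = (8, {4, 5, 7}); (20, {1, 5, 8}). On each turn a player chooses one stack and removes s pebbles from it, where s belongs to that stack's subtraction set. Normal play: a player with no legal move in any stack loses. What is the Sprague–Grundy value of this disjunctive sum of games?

Stack A, S = {4, 5, 7}:
n : 0 1 2 3 4 5 6 7 8
G : 0 0 0 0 1 1 1 1 2
G_A(8) = 2.
Stack B, S = {1, 5, 8}:
n :  0  1  2  3  4  5  6  7  8  9 10 11 12 13 14 15 16 17 18 19 20
G :  0  1  0  1  0  1  0  1  2  3  2  3  2  0  1  0  1  0  1  0  1
G_B(20) = 1.
Combined Grundy value = 2 ⊕ 1 = 3.

3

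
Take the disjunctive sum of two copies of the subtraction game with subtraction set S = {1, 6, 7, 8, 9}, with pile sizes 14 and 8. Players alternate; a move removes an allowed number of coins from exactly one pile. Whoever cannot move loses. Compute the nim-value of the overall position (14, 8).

2

All piles use S = {1, 6, 7, 8, 9}:
G(0) = 0
G(1) = mex{0} = 1
G(2) = mex{1} = 0
G(3) = mex{0} = 1
G(4) = mex{1} = 0
G(5) = mex{0} = 1
G(6) = mex{1,0} = 2
G(7) = mex{2,1,0} = 3
G(8) = mex{3,0,1,0} = 2
G(9) = mex{2,1,0,1,0} = 3
G(10) = mex{3,0,1,0,1} = 2
G(11) = mex{2,1,0,1,0} = 3
G(12) = mex{3,2,1,0,1} = 4
G(13) = mex{4,3,2,1,0} = 5
G(14) = mex{5,2,3,2,1} = 0
Pile A: G(14) = 0.
Pile B: G(8) = 2.
Combined Grundy value = 0 ⊕ 2 = 2.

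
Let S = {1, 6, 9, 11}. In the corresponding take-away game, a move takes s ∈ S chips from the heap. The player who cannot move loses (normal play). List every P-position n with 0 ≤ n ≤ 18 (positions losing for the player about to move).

G(0) = 0
G(1) = mex{0} = 1
G(2) = mex{1} = 0
G(3) = mex{0} = 1
G(4) = mex{1} = 0
G(5) = mex{0} = 1
G(6) = mex{1,0} = 2
G(7) = mex{2,1} = 0
G(8) = mex{0,0} = 1
G(9) = mex{1,1,0} = 2
G(10) = mex{2,0,1} = 3
G(11) = mex{3,1,0,0} = 2
G(12) = mex{2,2,1,1} = 0
G(13) = mex{0,0,0,0} = 1
G(14) = mex{1,1,1,1} = 0
G(15) = mex{0,2,2,0} = 1
G(16) = mex{1,3,0,1} = 2
G(17) = mex{2,2,1,2} = 0
G(18) = mex{0,0,2,0} = 1
P-positions are exactly the n with G(n) = 0.

0, 2, 4, 7, 12, 14, 17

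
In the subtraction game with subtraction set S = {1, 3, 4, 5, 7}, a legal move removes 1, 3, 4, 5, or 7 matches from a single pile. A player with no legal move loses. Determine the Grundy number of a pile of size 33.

n :  0  1  2  3  4  5  6  7  8  9 10 11 12 13 14 15 16 17 18 19 20 21 22 23 24 25 26 27 28 29 30 31 32 33
G :  0  1  0  1  2  3  2  3  0  1  0  1  2  3  2  3  0  1  0  1  2  3  2  3  0  1  0  1  2  3  2  3  0  1

1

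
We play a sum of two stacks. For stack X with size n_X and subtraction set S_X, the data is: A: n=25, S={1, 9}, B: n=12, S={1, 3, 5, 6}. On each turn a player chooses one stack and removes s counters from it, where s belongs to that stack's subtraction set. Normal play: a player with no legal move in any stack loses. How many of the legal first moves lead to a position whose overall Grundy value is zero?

Stack A, S = {1, 9}:
n :  0  1  2  3  4  5  6  7  8  9 10 11 12 13 14 15 16 17 18 19 20 21 22 23 24 25
G :  0  1  0  1  0  1  0  1  0  1  0  1  0  1  0  1  0  1  0  1  0  1  0  1  0  1
G_A(25) = 1.
Stack B, S = {1, 3, 5, 6}:
n :  0  1  2  3  4  5  6  7  8  9 10 11 12
G :  0  1  0  1  0  1  2  3  2  3  2  0  1
G_B(12) = 1.
Combined Grundy value = 1 ⊕ 1 = 0.
A winning move leaves total XOR = 0, i.e. changes one component's Grundy value g to g ⊕ X where X is the current total.
Stack A: target g' = 1⊕0 = 1, but every legal move changes the Grundy value (mex property), so 0 moves.
Stack B: target g' = 1⊕0 = 1, but every legal move changes the Grundy value (mex property), so 0 moves.

0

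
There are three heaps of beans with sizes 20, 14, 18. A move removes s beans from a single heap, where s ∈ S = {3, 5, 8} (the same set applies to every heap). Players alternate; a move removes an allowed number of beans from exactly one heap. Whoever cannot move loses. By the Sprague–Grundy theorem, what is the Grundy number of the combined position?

All heaps use S = {3, 5, 8}:
G(0) = 0
G(1) = mex{} = 0
G(2) = mex{} = 0
G(3) = mex{0} = 1
G(4) = mex{0} = 1
G(5) = mex{0,0} = 1
G(6) = mex{1,0} = 2
G(7) = mex{1,0} = 2
G(8) = mex{1,1,0} = 2
G(9) = mex{2,1,0} = 3
G(10) = mex{2,1,0} = 3
G(11) = mex{2,2,1} = 0
G(12) = mex{3,2,1} = 0
G(13) = mex{3,2,1} = 0
G(14) = mex{0,3,2} = 1
G(15) = mex{0,3,2} = 1
G(16) = mex{0,0,2} = 1
G(17) = mex{1,0,3} = 2
G(18) = mex{1,0,3} = 2
G(19) = mex{1,1,0} = 2
G(20) = mex{2,1,0} = 3
Heap A: G(20) = 3.
Heap B: G(14) = 1.
Heap C: G(18) = 2.
Combined Grundy value = 3 ⊕ 1 ⊕ 2 = 0.

0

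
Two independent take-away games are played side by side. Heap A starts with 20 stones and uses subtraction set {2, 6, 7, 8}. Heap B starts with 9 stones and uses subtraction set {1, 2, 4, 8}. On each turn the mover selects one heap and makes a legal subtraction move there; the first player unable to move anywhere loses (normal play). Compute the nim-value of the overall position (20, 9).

Heap A, S = {2, 6, 7, 8}:
G(0) = 0
G(1) = mex{} = 0
G(2) = mex{0} = 1
G(3) = mex{0} = 1
G(4) = mex{1} = 0
G(5) = mex{1} = 0
G(6) = mex{0,0} = 1
G(7) = mex{0,0,0} = 1
G(8) = mex{1,1,0,0} = 2
G(9) = mex{1,1,1,0} = 2
G(10) = mex{2,0,1,1} = 3
G(11) = mex{2,0,0,1} = 3
G(12) = mex{3,1,0,0} = 2
G(13) = mex{3,1,1,0} = 2
G(14) = mex{2,2,1,1} = 0
G(15) = mex{2,2,2,1} = 0
G(16) = mex{0,3,2,2} = 1
G(17) = mex{0,3,3,2} = 1
G(18) = mex{1,2,3,3} = 0
G(19) = mex{1,2,2,3} = 0
G(20) = mex{0,0,2,2} = 1
G_A(20) = 1.
Heap B, S = {1, 2, 4, 8}:
n : 0 1 2 3 4 5 6 7 8 9
G : 0 1 2 0 1 2 0 1 2 0
G_B(9) = 0.
Combined Grundy value = 1 ⊕ 0 = 1.

1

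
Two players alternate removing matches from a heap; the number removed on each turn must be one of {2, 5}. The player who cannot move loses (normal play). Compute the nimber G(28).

G(0) = 0
G(1) = mex{} = 0
G(2) = mex{0} = 1
G(3) = mex{0} = 1
G(4) = mex{1} = 0
G(5) = mex{1,0} = 2
G(6) = mex{0,0} = 1
G(7) = mex{2,1} = 0
G(8) = mex{1,1} = 0
G(9) = mex{0,0} = 1
G(10) = mex{0,2} = 1
G(11) = mex{1,1} = 0
G(12) = mex{1,0} = 2
G(13) = mex{0,0} = 1
G(14) = mex{2,1} = 0
G(15) = mex{1,1} = 0
G(16) = mex{0,0} = 1
G(17) = mex{0,2} = 1
G(18) = mex{1,1} = 0
G(19) = mex{1,0} = 2
G(20) = mex{0,0} = 1
G(21) = mex{2,1} = 0
G(22) = mex{1,1} = 0
G(23) = mex{0,0} = 1
G(24) = mex{0,2} = 1
G(25) = mex{1,1} = 0
G(26) = mex{1,0} = 2
G(27) = mex{0,0} = 1
G(28) = mex{2,1} = 0

0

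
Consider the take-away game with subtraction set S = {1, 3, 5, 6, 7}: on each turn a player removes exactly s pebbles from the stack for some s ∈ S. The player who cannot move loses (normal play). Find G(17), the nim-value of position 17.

n :  0  1  2  3  4  5  6  7  8  9 10 11 12 13 14 15 16 17
G :  0  1  0  1  0  1  2  3  2  3  2  3  0  1  0  1  0  1

1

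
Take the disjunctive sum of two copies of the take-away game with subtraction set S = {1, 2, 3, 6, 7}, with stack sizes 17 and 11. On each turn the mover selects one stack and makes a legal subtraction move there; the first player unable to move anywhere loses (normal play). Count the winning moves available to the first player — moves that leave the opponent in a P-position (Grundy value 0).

All stacks use S = {1, 2, 3, 6, 7}:
n :  0  1  2  3  4  5  6  7  8  9 10 11 12 13 14 15 16 17
G :  0  1  2  3  0  1  2  3  0  1  2  3  0  1  2  3  0  1
Stack A: G(17) = 1.
Stack B: G(11) = 3.
Combined Grundy value = 1 ⊕ 3 = 2.
A winning move leaves total XOR = 0, i.e. changes one component's Grundy value g to g ⊕ X where X is the current total.
Stack A: need g' = 1⊕2 = 3. Options: 17−1→G=0, 17−2→G=3, 17−3→G=2, 17−6→G=3, 17−7→G=2. Hits: 2.
Stack B: need g' = 3⊕2 = 1. Options: 11−1→G=2, 11−2→G=1, 11−3→G=0, 11−6→G=1, 11−7→G=0. Hits: 2.

4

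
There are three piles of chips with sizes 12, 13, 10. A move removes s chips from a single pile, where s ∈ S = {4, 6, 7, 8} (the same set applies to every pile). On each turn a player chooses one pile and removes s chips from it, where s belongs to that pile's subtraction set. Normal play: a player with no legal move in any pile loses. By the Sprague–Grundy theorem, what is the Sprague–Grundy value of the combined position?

2

All piles use S = {4, 6, 7, 8}:
n :  0  1  2  3  4  5  6  7  8  9 10 11 12 13
G :  0  0  0  0  1  1  1  1  2  2  2  2  0  0
Pile A: G(12) = 0.
Pile B: G(13) = 0.
Pile C: G(10) = 2.
Combined Grundy value = 0 ⊕ 0 ⊕ 2 = 2.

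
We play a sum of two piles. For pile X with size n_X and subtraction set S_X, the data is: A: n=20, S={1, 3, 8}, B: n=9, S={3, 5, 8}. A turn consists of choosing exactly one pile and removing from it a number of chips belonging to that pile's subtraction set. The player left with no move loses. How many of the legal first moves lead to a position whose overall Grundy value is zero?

0

Pile A, S = {1, 3, 8}:
G(0) = 0
G(1) = mex{0} = 1
G(2) = mex{1} = 0
G(3) = mex{0,0} = 1
G(4) = mex{1,1} = 0
G(5) = mex{0,0} = 1
G(6) = mex{1,1} = 0
G(7) = mex{0,0} = 1
G(8) = mex{1,1,0} = 2
G(9) = mex{2,0,1} = 3
G(10) = mex{3,1,0} = 2
G(11) = mex{2,2,1} = 0
G(12) = mex{0,3,0} = 1
G(13) = mex{1,2,1} = 0
G(14) = mex{0,0,0} = 1
G(15) = mex{1,1,1} = 0
G(16) = mex{0,0,2} = 1
G(17) = mex{1,1,3} = 0
G(18) = mex{0,0,2} = 1
G(19) = mex{1,1,0} = 2
G(20) = mex{2,0,1} = 3
G_A(20) = 3.
Pile B, S = {3, 5, 8}:
G(0) = 0
G(1) = mex{} = 0
G(2) = mex{} = 0
G(3) = mex{0} = 1
G(4) = mex{0} = 1
G(5) = mex{0,0} = 1
G(6) = mex{1,0} = 2
G(7) = mex{1,0} = 2
G(8) = mex{1,1,0} = 2
G(9) = mex{2,1,0} = 3
G_B(9) = 3.
Combined Grundy value = 3 ⊕ 3 = 0.
A winning move leaves total XOR = 0, i.e. changes one component's Grundy value g to g ⊕ X where X is the current total.
Pile A: target g' = 3⊕0 = 3, but every legal move changes the Grundy value (mex property), so 0 moves.
Pile B: target g' = 3⊕0 = 3, but every legal move changes the Grundy value (mex property), so 0 moves.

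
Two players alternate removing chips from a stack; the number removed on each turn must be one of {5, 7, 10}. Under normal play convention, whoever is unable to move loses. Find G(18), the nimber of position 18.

0

G(0) = 0
G(1) = mex{} = 0
G(2) = mex{} = 0
G(3) = mex{} = 0
G(4) = mex{} = 0
G(5) = mex{0} = 1
G(6) = mex{0} = 1
G(7) = mex{0,0} = 1
G(8) = mex{0,0} = 1
G(9) = mex{0,0} = 1
G(10) = mex{1,0,0} = 2
G(11) = mex{1,0,0} = 2
G(12) = mex{1,1,0} = 2
G(13) = mex{1,1,0} = 2
G(14) = mex{1,1,0} = 2
G(15) = mex{2,1,1} = 0
G(16) = mex{2,1,1} = 0
G(17) = mex{2,2,1} = 0
G(18) = mex{2,2,1} = 0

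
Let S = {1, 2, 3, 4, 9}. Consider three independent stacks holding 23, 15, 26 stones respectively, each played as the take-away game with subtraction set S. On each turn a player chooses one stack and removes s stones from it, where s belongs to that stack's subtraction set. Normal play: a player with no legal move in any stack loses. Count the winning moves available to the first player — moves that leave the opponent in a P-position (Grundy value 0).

3

All stacks use S = {1, 2, 3, 4, 9}:
n :  0  1  2  3  4  5  6  7  8  9 10 11 12 13 14 15 16 17 18 19 20 21 22 23 24 25 26
G :  0  1  2  3  4  0  1  2  3  4  0  1  2  3  4  0  1  2  3  4  0  1  2  3  4  0  1
Stack A: G(23) = 3.
Stack B: G(15) = 0.
Stack C: G(26) = 1.
Combined Grundy value = 3 ⊕ 0 ⊕ 1 = 2.
A winning move leaves total XOR = 0, i.e. changes one component's Grundy value g to g ⊕ X where X is the current total.
Stack A: need g' = 3⊕2 = 1. Options: 23−1→G=2, 23−2→G=1, 23−3→G=0, 23−4→G=4, 23−9→G=4. Hits: 1.
Stack B: need g' = 0⊕2 = 2. Options: 15−1→G=4, 15−2→G=3, 15−3→G=2, 15−4→G=1, 15−9→G=1. Hits: 1.
Stack C: need g' = 1⊕2 = 3. Options: 26−1→G=0, 26−2→G=4, 26−3→G=3, 26−4→G=2, 26−9→G=2. Hits: 1.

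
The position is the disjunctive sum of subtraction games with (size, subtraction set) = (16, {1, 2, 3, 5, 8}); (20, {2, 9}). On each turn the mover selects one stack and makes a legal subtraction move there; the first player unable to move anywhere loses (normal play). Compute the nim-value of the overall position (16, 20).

0

Stack A, S = {1, 2, 3, 5, 8}:
n :  0  1  2  3  4  5  6  7  8  9 10 11 12 13 14 15 16
G :  0  1  2  3  0  1  2  3  4  5  0  1  2  3  0  1  2
G_A(16) = 2.
Stack B, S = {2, 9}:
G(0) = 0
G(1) = mex{} = 0
G(2) = mex{0} = 1
G(3) = mex{0} = 1
G(4) = mex{1} = 0
G(5) = mex{1} = 0
G(6) = mex{0} = 1
G(7) = mex{0} = 1
G(8) = mex{1} = 0
G(9) = mex{1,0} = 2
G(10) = mex{0,0} = 1
G(11) = mex{2,1} = 0
G(12) = mex{1,1} = 0
G(13) = mex{0,0} = 1
G(14) = mex{0,0} = 1
G(15) = mex{1,1} = 0
G(16) = mex{1,1} = 0
G(17) = mex{0,0} = 1
G(18) = mex{0,2} = 1
G(19) = mex{1,1} = 0
G(20) = mex{1,0} = 2
G_B(20) = 2.
Combined Grundy value = 2 ⊕ 2 = 0.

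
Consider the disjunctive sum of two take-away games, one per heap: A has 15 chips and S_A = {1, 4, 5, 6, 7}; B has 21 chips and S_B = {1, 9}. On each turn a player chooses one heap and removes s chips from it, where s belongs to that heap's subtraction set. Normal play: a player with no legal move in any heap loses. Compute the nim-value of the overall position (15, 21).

2

Heap A, S = {1, 4, 5, 6, 7}:
n :  0  1  2  3  4  5  6  7  8  9 10 11 12 13 14 15
G :  0  1  0  1  2  3  2  3  4  5  0  1  0  1  2  3
G_A(15) = 3.
Heap B, S = {1, 9}:
n :  0  1  2  3  4  5  6  7  8  9 10 11 12 13 14 15 16 17 18 19 20 21
G :  0  1  0  1  0  1  0  1  0  1  0  1  0  1  0  1  0  1  0  1  0  1
G_B(21) = 1.
Combined Grundy value = 3 ⊕ 1 = 2.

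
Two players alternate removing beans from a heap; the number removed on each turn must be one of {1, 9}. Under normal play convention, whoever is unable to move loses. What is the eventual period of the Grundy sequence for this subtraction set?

G(0) = 0
G(1) = mex{0} = 1
G(2) = mex{1} = 0
G(3) = mex{0} = 1
G(4) = mex{1} = 0
G(5) = mex{0} = 1
G(6) = mex{1} = 0
G(7) = mex{0} = 1
G(8) = mex{1} = 0
G(9) = mex{0,0} = 1
G(10) = mex{1,1} = 0
G(11) = mex{0,0} = 1
G(12) = mex{1,1} = 0
G(13) = mex{0,0} = 1
G(14) = mex{1,1} = 0
G(n+2) = G(n) holds for n = 0,…,8 (a full window of length max(S) = 9), so the sequence is purely periodic with period 2.

2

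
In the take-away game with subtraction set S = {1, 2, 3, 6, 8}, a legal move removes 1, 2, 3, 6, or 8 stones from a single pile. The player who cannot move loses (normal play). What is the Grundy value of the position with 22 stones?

0

n :  0  1  2  3  4  5  6  7  8  9 10 11 12 13 14 15 16 17 18 19 20 21 22
G :  0  1  2  3  0  1  2  3  4  0  1  2  3  0  1  2  3  4  0  1  2  3  0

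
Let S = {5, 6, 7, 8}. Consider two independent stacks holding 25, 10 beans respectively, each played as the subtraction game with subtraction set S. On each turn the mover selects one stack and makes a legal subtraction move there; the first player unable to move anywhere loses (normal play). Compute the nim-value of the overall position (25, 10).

0

All stacks use S = {5, 6, 7, 8}:
G(0) = 0
G(1) = mex{} = 0
G(2) = mex{} = 0
G(3) = mex{} = 0
G(4) = mex{} = 0
G(5) = mex{0} = 1
G(6) = mex{0,0} = 1
G(7) = mex{0,0,0} = 1
G(8) = mex{0,0,0,0} = 1
G(9) = mex{0,0,0,0} = 1
G(10) = mex{1,0,0,0} = 2
G(11) = mex{1,1,0,0} = 2
G(12) = mex{1,1,1,0} = 2
G(13) = mex{1,1,1,1} = 0
G(14) = mex{1,1,1,1} = 0
G(15) = mex{2,1,1,1} = 0
G(16) = mex{2,2,1,1} = 0
G(17) = mex{2,2,2,1} = 0
G(18) = mex{0,2,2,2} = 1
G(19) = mex{0,0,2,2} = 1
G(20) = mex{0,0,0,2} = 1
G(21) = mex{0,0,0,0} = 1
G(22) = mex{0,0,0,0} = 1
G(23) = mex{1,0,0,0} = 2
G(24) = mex{1,1,0,0} = 2
G(25) = mex{1,1,1,0} = 2
Stack A: G(25) = 2.
Stack B: G(10) = 2.
Combined Grundy value = 2 ⊕ 2 = 0.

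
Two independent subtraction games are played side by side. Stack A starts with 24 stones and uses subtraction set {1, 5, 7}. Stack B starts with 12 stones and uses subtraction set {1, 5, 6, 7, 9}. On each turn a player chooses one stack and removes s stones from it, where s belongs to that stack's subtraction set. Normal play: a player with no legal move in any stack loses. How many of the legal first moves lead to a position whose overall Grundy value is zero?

Stack A, S = {1, 5, 7}:
n :  0  1  2  3  4  5  6  7  8  9 10 11 12 13 14 15 16 17 18 19 20 21 22 23 24
G :  0  1  0  1  0  1  0  1  0  1  0  1  0  1  0  1  0  1  0  1  0  1  0  1  0
G_A(24) = 0.
Stack B, S = {1, 5, 6, 7, 9}:
G(0) = 0
G(1) = mex{0} = 1
G(2) = mex{1} = 0
G(3) = mex{0} = 1
G(4) = mex{1} = 0
G(5) = mex{0,0} = 1
G(6) = mex{1,1,0} = 2
G(7) = mex{2,0,1,0} = 3
G(8) = mex{3,1,0,1} = 2
G(9) = mex{2,0,1,0,0} = 3
G(10) = mex{3,1,0,1,1} = 2
G(11) = mex{2,2,1,0,0} = 3
G(12) = mex{3,3,2,1,1} = 0
G_B(12) = 0.
Combined Grundy value = 0 ⊕ 0 = 0.
A winning move leaves total XOR = 0, i.e. changes one component's Grundy value g to g ⊕ X where X is the current total.
Stack A: target g' = 0⊕0 = 0, but every legal move changes the Grundy value (mex property), so 0 moves.
Stack B: target g' = 0⊕0 = 0, but every legal move changes the Grundy value (mex property), so 0 moves.

0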